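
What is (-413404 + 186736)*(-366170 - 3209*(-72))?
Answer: 30627833496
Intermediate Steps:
(-413404 + 186736)*(-366170 - 3209*(-72)) = -226668*(-366170 + 231048) = -226668*(-135122) = 30627833496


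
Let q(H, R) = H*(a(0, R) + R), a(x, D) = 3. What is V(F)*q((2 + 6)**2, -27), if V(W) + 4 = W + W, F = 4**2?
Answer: -43008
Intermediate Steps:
q(H, R) = H*(3 + R)
F = 16
V(W) = -4 + 2*W (V(W) = -4 + (W + W) = -4 + 2*W)
V(F)*q((2 + 6)**2, -27) = (-4 + 2*16)*((2 + 6)**2*(3 - 27)) = (-4 + 32)*(8**2*(-24)) = 28*(64*(-24)) = 28*(-1536) = -43008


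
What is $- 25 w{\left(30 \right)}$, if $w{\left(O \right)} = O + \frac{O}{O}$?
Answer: $-775$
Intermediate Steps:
$w{\left(O \right)} = 1 + O$ ($w{\left(O \right)} = O + 1 = 1 + O$)
$- 25 w{\left(30 \right)} = - 25 \left(1 + 30\right) = \left(-25\right) 31 = -775$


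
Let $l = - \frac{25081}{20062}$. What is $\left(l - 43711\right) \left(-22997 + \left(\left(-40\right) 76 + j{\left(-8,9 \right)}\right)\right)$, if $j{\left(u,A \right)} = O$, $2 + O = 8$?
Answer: $\frac{3261145692579}{2866} \approx 1.1379 \cdot 10^{9}$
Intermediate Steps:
$O = 6$ ($O = -2 + 8 = 6$)
$j{\left(u,A \right)} = 6$
$l = - \frac{3583}{2866}$ ($l = \left(-25081\right) \frac{1}{20062} = - \frac{3583}{2866} \approx -1.2502$)
$\left(l - 43711\right) \left(-22997 + \left(\left(-40\right) 76 + j{\left(-8,9 \right)}\right)\right) = \left(- \frac{3583}{2866} - 43711\right) \left(-22997 + \left(\left(-40\right) 76 + 6\right)\right) = - \frac{125279309 \left(-22997 + \left(-3040 + 6\right)\right)}{2866} = - \frac{125279309 \left(-22997 - 3034\right)}{2866} = \left(- \frac{125279309}{2866}\right) \left(-26031\right) = \frac{3261145692579}{2866}$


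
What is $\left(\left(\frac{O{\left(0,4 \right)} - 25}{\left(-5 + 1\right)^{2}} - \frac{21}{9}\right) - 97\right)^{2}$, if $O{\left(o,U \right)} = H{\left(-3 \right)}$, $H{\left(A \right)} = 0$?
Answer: $\frac{23454649}{2304} \approx 10180.0$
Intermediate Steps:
$O{\left(o,U \right)} = 0$
$\left(\left(\frac{O{\left(0,4 \right)} - 25}{\left(-5 + 1\right)^{2}} - \frac{21}{9}\right) - 97\right)^{2} = \left(\left(\frac{0 - 25}{\left(-5 + 1\right)^{2}} - \frac{21}{9}\right) - 97\right)^{2} = \left(\left(- \frac{25}{\left(-4\right)^{2}} - \frac{7}{3}\right) - 97\right)^{2} = \left(\left(- \frac{25}{16} - \frac{7}{3}\right) - 97\right)^{2} = \left(- \frac{187}{48} - 97\right)^{2} = \left(- \frac{4843}{48}\right)^{2} = \frac{23454649}{2304}$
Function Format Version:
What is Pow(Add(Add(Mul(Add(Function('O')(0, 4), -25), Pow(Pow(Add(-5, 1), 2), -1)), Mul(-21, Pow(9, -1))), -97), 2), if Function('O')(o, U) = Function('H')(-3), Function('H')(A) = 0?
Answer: Rational(23454649, 2304) ≈ 10180.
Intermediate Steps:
Function('O')(o, U) = 0
Pow(Add(Add(Mul(Add(Function('O')(0, 4), -25), Pow(Pow(Add(-5, 1), 2), -1)), Mul(-21, Pow(9, -1))), -97), 2) = Pow(Add(Add(Mul(Add(0, -25), Pow(Pow(Add(-5, 1), 2), -1)), Mul(-21, Pow(9, -1))), -97), 2) = Pow(Add(Add(Mul(-25, Pow(Pow(-4, 2), -1)), Mul(-21, Rational(1, 9))), -97), 2) = Pow(Add(Add(Mul(-25, Pow(16, -1)), Rational(-7, 3)), -97), 2) = Pow(Add(Add(Mul(-25, Rational(1, 16)), Rational(-7, 3)), -97), 2) = Pow(Add(Add(Rational(-25, 16), Rational(-7, 3)), -97), 2) = Pow(Add(Rational(-187, 48), -97), 2) = Pow(Rational(-4843, 48), 2) = Rational(23454649, 2304)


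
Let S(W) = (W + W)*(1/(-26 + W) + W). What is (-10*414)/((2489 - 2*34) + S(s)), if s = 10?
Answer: -5520/3493 ≈ -1.5803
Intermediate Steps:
S(W) = 2*W*(W + 1/(-26 + W)) (S(W) = (2*W)*(W + 1/(-26 + W)) = 2*W*(W + 1/(-26 + W)))
(-10*414)/((2489 - 2*34) + S(s)) = (-10*414)/((2489 - 2*34) + 2*10*(1 + 10² - 26*10)/(-26 + 10)) = -4140/((2489 - 68) + 2*10*(1 + 100 - 260)/(-16)) = -4140/(2421 + 2*10*(-1/16)*(-159)) = -4140/(2421 + 795/4) = -4140/10479/4 = -4140*4/10479 = -5520/3493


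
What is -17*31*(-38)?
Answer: 20026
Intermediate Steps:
-17*31*(-38) = -527*(-38) = 20026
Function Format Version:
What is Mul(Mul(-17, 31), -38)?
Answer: 20026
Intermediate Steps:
Mul(Mul(-17, 31), -38) = Mul(-527, -38) = 20026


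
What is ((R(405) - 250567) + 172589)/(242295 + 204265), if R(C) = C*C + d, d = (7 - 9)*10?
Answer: 86027/446560 ≈ 0.19264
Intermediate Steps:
d = -20 (d = -2*10 = -20)
R(C) = -20 + C² (R(C) = C*C - 20 = C² - 20 = -20 + C²)
((R(405) - 250567) + 172589)/(242295 + 204265) = (((-20 + 405²) - 250567) + 172589)/(242295 + 204265) = (((-20 + 164025) - 250567) + 172589)/446560 = ((164005 - 250567) + 172589)*(1/446560) = (-86562 + 172589)*(1/446560) = 86027*(1/446560) = 86027/446560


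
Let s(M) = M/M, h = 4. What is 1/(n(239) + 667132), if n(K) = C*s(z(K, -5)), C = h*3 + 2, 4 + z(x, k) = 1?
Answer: 1/667146 ≈ 1.4989e-6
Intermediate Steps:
z(x, k) = -3 (z(x, k) = -4 + 1 = -3)
s(M) = 1
C = 14 (C = 4*3 + 2 = 12 + 2 = 14)
n(K) = 14 (n(K) = 14*1 = 14)
1/(n(239) + 667132) = 1/(14 + 667132) = 1/667146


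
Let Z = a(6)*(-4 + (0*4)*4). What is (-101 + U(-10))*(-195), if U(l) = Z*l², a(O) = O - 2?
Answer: 331695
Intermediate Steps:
a(O) = -2 + O
Z = -16 (Z = (-2 + 6)*(-4 + (0*4)*4) = 4*(-4 + 0*4) = 4*(-4 + 0) = 4*(-4) = -16)
U(l) = -16*l²
(-101 + U(-10))*(-195) = (-101 - 16*(-10)²)*(-195) = (-101 - 16*100)*(-195) = (-101 - 1600)*(-195) = -1701*(-195) = 331695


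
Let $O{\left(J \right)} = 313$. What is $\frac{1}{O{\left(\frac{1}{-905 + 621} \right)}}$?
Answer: $\frac{1}{313} \approx 0.0031949$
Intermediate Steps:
$\frac{1}{O{\left(\frac{1}{-905 + 621} \right)}} = \frac{1}{313}$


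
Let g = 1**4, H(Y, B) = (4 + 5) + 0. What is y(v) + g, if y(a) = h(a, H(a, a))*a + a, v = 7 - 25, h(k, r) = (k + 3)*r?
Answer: 2413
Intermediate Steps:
H(Y, B) = 9 (H(Y, B) = 9 + 0 = 9)
h(k, r) = r*(3 + k) (h(k, r) = (3 + k)*r = r*(3 + k))
g = 1
v = -18
y(a) = a + a*(27 + 9*a) (y(a) = (9*(3 + a))*a + a = (27 + 9*a)*a + a = a*(27 + 9*a) + a = a + a*(27 + 9*a))
y(v) + g = -18*(28 + 9*(-18)) + 1 = -18*(28 - 162) + 1 = -18*(-134) + 1 = 2412 + 1 = 2413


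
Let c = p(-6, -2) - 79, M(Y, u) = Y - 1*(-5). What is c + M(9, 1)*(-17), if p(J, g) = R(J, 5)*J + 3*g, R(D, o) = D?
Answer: -287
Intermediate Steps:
p(J, g) = J² + 3*g (p(J, g) = J*J + 3*g = J² + 3*g)
M(Y, u) = 5 + Y (M(Y, u) = Y + 5 = 5 + Y)
c = -49 (c = ((-6)² + 3*(-2)) - 79 = (36 - 6) - 79 = 30 - 79 = -49)
c + M(9, 1)*(-17) = -49 + (5 + 9)*(-17) = -49 + 14*(-17) = -49 - 238 = -287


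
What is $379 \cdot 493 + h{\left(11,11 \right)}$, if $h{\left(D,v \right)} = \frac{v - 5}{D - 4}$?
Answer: $\frac{1307935}{7} \approx 1.8685 \cdot 10^{5}$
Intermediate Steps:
$h{\left(D,v \right)} = \frac{-5 + v}{-4 + D}$
$379 \cdot 493 + h{\left(11,11 \right)} = 379 \cdot 493 + \frac{-5 + 11}{-4 + 11} = 186847 + \frac{1}{7} \cdot 6 = 186847 + \frac{6}{7} = \frac{1307935}{7}$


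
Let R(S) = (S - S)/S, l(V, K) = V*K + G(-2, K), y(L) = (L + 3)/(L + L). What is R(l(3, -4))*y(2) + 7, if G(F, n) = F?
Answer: 7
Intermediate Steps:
y(L) = (3 + L)/(2*L) (y(L) = (3 + L)/((2*L)) = (3 + L)*(1/(2*L)) = (3 + L)/(2*L))
l(V, K) = -2 + K*V (l(V, K) = V*K - 2 = K*V - 2 = -2 + K*V)
R(S) = 0 (R(S) = 0/S = 0)
R(l(3, -4))*y(2) + 7 = 0*((½)*(3 + 2)/2) + 7 = 0*((½)*(½)*5) + 7 = 0*(5/4) + 7 = 0 + 7 = 7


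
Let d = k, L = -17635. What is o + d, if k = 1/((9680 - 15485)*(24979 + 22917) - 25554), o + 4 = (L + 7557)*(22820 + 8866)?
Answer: -88793905880713009/278061834 ≈ -3.1933e+8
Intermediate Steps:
o = -319331512 (o = -4 + (-17635 + 7557)*(22820 + 8866) = -4 - 10078*31686 = -4 - 319331508 = -319331512)
k = -1/278061834 (k = 1/(-5805*47896 - 25554) = 1/(-278036280 - 25554) = 1/(-278061834) = -1/278061834 ≈ -3.5963e-9)
d = -1/278061834 ≈ -3.5963e-9
o + d = -319331512 - 1/278061834 = -88793905880713009/278061834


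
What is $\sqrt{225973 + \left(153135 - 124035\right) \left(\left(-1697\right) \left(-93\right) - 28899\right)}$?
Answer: $\sqrt{3751856173} \approx 61252.0$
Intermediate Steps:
$\sqrt{225973 + \left(153135 - 124035\right) \left(\left(-1697\right) \left(-93\right) - 28899\right)} = \sqrt{225973 + 29100 \left(157821 - 28899\right)} = \sqrt{225973 + 29100 \cdot 128922} = \sqrt{225973 + 3751630200} = \sqrt{3751856173}$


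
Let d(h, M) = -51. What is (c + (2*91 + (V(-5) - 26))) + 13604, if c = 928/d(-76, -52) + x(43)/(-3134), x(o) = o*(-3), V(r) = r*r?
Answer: 2200409917/159834 ≈ 13767.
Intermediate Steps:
V(r) = r²
x(o) = -3*o
c = -2901773/159834 (c = 928/(-51) - 3*43/(-3134) = 928*(-1/51) - 129*(-1/3134) = -928/51 + 129/3134 = -2901773/159834 ≈ -18.155)
(c + (2*91 + (V(-5) - 26))) + 13604 = (-2901773/159834 + (2*91 + ((-5)² - 26))) + 13604 = (-2901773/159834 + (182 + (25 - 26))) + 13604 = (-2901773/159834 + (182 - 1)) + 13604 = (-2901773/159834 + 181) + 13604 = 26028181/159834 + 13604 = 2200409917/159834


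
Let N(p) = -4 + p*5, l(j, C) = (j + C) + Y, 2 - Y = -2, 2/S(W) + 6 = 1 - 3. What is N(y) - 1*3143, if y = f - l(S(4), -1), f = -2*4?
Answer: -12803/4 ≈ -3200.8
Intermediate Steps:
S(W) = -1/4 (S(W) = 2/(-6 + (1 - 3)) = 2/(-6 - 2) = 2/(-8) = 2*(-1/8) = -1/4)
Y = 4 (Y = 2 - 1*(-2) = 2 + 2 = 4)
l(j, C) = 4 + C + j (l(j, C) = (j + C) + 4 = (C + j) + 4 = 4 + C + j)
f = -8
y = -43/4 (y = -8 - (4 - 1 - 1/4) = -8 - 1*11/4 = -8 - 11/4 = -43/4 ≈ -10.750)
N(p) = -4 + 5*p
N(y) - 1*3143 = (-4 + 5*(-43/4)) - 1*3143 = (-4 - 215/4) - 3143 = -231/4 - 3143 = -12803/4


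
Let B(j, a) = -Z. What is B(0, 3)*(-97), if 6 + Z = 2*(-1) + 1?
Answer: -679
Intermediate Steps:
Z = -7 (Z = -6 + (2*(-1) + 1) = -6 + (-2 + 1) = -6 - 1 = -7)
B(j, a) = 7 (B(j, a) = -1*(-7) = 7)
B(0, 3)*(-97) = 7*(-97) = -679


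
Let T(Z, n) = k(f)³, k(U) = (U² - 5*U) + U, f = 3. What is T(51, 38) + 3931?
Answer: 3904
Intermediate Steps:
k(U) = U² - 4*U
T(Z, n) = -27 (T(Z, n) = (3*(-4 + 3))³ = (3*(-1))³ = (-3)³ = -27)
T(51, 38) + 3931 = -27 + 3931 = 3904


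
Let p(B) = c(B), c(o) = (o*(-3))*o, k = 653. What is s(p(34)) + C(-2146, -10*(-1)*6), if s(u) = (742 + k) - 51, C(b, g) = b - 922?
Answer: -1724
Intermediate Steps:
c(o) = -3*o² (c(o) = (-3*o)*o = -3*o²)
p(B) = -3*B²
C(b, g) = -922 + b
s(u) = 1344 (s(u) = (742 + 653) - 51 = 1395 - 51 = 1344)
s(p(34)) + C(-2146, -10*(-1)*6) = 1344 + (-922 - 2146) = 1344 - 3068 = -1724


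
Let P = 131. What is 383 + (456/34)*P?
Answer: 36379/17 ≈ 2139.9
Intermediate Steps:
383 + (456/34)*P = 383 + (456/34)*131 = 383 + (456*(1/34))*131 = 383 + (228/17)*131 = 383 + 29868/17 = 36379/17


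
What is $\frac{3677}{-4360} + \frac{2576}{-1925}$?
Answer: $- \frac{523131}{239800} \approx -2.1815$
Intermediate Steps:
$\frac{3677}{-4360} + \frac{2576}{-1925} = 3677 \left(- \frac{1}{4360}\right) + 2576 \left(- \frac{1}{1925}\right) = - \frac{3677}{4360} - \frac{368}{275} = - \frac{523131}{239800}$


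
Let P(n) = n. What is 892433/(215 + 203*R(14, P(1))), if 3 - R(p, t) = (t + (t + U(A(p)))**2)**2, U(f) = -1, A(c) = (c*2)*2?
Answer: 892433/621 ≈ 1437.1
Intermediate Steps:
A(c) = 4*c (A(c) = (2*c)*2 = 4*c)
R(p, t) = 3 - (t + (-1 + t)**2)**2 (R(p, t) = 3 - (t + (t - 1)**2)**2 = 3 - (t + (-1 + t)**2)**2)
892433/(215 + 203*R(14, P(1))) = 892433/(215 + 203*(3 - (1 + (-1 + 1)**2)**2)) = 892433/(215 + 203*(3 - (1 + 0**2)**2)) = 892433/(215 + 203*(3 - (1 + 0)**2)) = 892433/(215 + 203*(3 - 1*1**2)) = 892433/(215 + 203*(3 - 1*1)) = 892433/(215 + 203*(3 - 1)) = 892433/(215 + 203*2) = 892433/(215 + 406) = 892433/621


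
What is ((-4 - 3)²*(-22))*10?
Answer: -10780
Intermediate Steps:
((-4 - 3)²*(-22))*10 = ((-7)²*(-22))*10 = (49*(-22))*10 = -1078*10 = -10780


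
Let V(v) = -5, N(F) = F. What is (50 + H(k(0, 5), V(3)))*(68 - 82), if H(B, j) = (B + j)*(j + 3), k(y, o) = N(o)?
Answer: -700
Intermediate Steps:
k(y, o) = o
H(B, j) = (3 + j)*(B + j) (H(B, j) = (B + j)*(3 + j) = (3 + j)*(B + j))
(50 + H(k(0, 5), V(3)))*(68 - 82) = (50 + ((-5)² + 3*5 + 3*(-5) + 5*(-5)))*(68 - 82) = (50 + (25 + 15 - 15 - 25))*(-14) = (50 + 0)*(-14) = 50*(-14) = -700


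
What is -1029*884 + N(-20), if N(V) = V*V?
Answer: -909236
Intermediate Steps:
N(V) = V**2
-1029*884 + N(-20) = -1029*884 + (-20)**2 = -909636 + 400 = -909236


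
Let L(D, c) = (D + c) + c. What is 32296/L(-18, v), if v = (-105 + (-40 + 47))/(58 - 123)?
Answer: -1049620/487 ≈ -2155.3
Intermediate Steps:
v = 98/65 (v = (-105 + 7)/(-65) = -98*(-1/65) = 98/65 ≈ 1.5077)
L(D, c) = D + 2*c
32296/L(-18, v) = 32296/(-18 + 2*(98/65)) = 32296/(-18 + 196/65) = 32296/(-974/65) = 32296*(-65/974) = -1049620/487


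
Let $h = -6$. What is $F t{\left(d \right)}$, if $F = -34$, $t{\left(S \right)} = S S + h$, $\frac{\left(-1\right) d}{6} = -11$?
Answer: $-147900$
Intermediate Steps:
$d = 66$ ($d = \left(-6\right) \left(-11\right) = 66$)
$t{\left(S \right)} = -6 + S^{2}$ ($t{\left(S \right)} = S S - 6 = S^{2} - 6 = -6 + S^{2}$)
$F t{\left(d \right)} = - 34 \left(-6 + 66^{2}\right) = - 34 \left(-6 + 4356\right) = \left(-34\right) 4350 = -147900$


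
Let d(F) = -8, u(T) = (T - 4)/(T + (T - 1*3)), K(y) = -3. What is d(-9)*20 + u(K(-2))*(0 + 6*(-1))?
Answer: -494/3 ≈ -164.67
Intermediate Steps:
u(T) = (-4 + T)/(-3 + 2*T) (u(T) = (-4 + T)/(T + (T - 3)) = (-4 + T)/(T + (-3 + T)) = (-4 + T)/(-3 + 2*T))
d(-9)*20 + u(K(-2))*(0 + 6*(-1)) = -8*20 + ((-4 - 3)/(-3 + 2*(-3)))*(0 + 6*(-1)) = -160 + (-7/(-3 - 6))*(0 - 6) = -160 + (-7/(-9))*(-6) = -160 - 1/9*(-7)*(-6) = -160 + (7/9)*(-6) = -160 - 14/3 = -494/3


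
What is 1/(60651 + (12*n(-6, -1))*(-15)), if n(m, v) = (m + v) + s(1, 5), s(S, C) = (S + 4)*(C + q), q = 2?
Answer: 1/55611 ≈ 1.7982e-5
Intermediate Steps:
s(S, C) = (2 + C)*(4 + S) (s(S, C) = (S + 4)*(C + 2) = (4 + S)*(2 + C) = (2 + C)*(4 + S))
n(m, v) = 35 + m + v (n(m, v) = (m + v) + (8 + 2*1 + 4*5 + 5*1) = (m + v) + (8 + 2 + 20 + 5) = (m + v) + 35 = 35 + m + v)
1/(60651 + (12*n(-6, -1))*(-15)) = 1/(60651 + (12*(35 - 6 - 1))*(-15)) = 1/(60651 + (12*28)*(-15)) = 1/(60651 + 336*(-15)) = 1/(60651 - 5040) = 1/55611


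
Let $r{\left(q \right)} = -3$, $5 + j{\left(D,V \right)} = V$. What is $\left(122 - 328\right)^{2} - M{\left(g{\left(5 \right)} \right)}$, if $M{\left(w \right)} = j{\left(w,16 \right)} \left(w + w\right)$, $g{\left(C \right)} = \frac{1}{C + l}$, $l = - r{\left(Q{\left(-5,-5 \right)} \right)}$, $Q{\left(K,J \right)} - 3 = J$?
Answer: $\frac{169733}{4} \approx 42433.0$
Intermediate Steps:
$j{\left(D,V \right)} = -5 + V$
$Q{\left(K,J \right)} = 3 + J$
$l = 3$ ($l = \left(-1\right) \left(-3\right) = 3$)
$g{\left(C \right)} = \frac{1}{3 + C}$ ($g{\left(C \right)} = \frac{1}{C + 3} = \frac{1}{3 + C}$)
$M{\left(w \right)} = 22 w$ ($M{\left(w \right)} = \left(-5 + 16\right) \left(w + w\right) = 11 \cdot 2 w = 22 w$)
$\left(122 - 328\right)^{2} - M{\left(g{\left(5 \right)} \right)} = \left(122 - 328\right)^{2} - \frac{22}{3 + 5} = \left(-206\right)^{2} - \frac{22}{8} = 42436 - 22 \cdot \frac{1}{8} = 42436 - \frac{11}{4} = \frac{169733}{4}$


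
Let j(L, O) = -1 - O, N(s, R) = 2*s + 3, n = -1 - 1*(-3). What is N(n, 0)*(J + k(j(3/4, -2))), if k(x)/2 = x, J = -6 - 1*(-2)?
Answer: -14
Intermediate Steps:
n = 2 (n = -1 + 3 = 2)
J = -4 (J = -6 + 2 = -4)
N(s, R) = 3 + 2*s
k(x) = 2*x
N(n, 0)*(J + k(j(3/4, -2))) = (3 + 2*2)*(-4 + 2*(-1 - 1*(-2))) = (3 + 4)*(-4 + 2*(-1 + 2)) = 7*(-4 + 2*1) = 7*(-4 + 2) = 7*(-2) = -14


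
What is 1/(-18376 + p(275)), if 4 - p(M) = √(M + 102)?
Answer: -18372/337530007 + √377/337530007 ≈ -5.4373e-5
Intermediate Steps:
p(M) = 4 - √(102 + M) (p(M) = 4 - √(M + 102) = 4 - √(102 + M))
1/(-18376 + p(275)) = 1/(-18376 + (4 - √(102 + 275))) = 1/(-18376 + (4 - √377)) = 1/(-18372 - √377)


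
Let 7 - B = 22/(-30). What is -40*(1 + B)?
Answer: -1048/3 ≈ -349.33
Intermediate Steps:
B = 116/15 (B = 7 - 22/(-30) = 7 - 22*(-1)/30 = 7 - 1*(-11/15) = 7 + 11/15 = 116/15 ≈ 7.7333)
-40*(1 + B) = -40*(1 + 116/15) = -40*131/15 = -1048/3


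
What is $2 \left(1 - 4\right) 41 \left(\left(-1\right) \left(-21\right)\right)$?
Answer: $-5166$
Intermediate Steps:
$2 \left(1 - 4\right) 41 \left(\left(-1\right) \left(-21\right)\right) = 2 \left(-3\right) 41 \cdot 21 = \left(-6\right) 41 \cdot 21 = \left(-246\right) 21 = -5166$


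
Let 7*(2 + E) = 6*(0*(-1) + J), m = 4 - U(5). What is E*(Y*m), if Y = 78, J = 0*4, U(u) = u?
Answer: 156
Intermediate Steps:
m = -1 (m = 4 - 1*5 = 4 - 5 = -1)
J = 0
E = -2 (E = -2 + (6*(0*(-1) + 0))/7 = -2 + (6*(0 + 0))/7 = -2 + (6*0)/7 = -2 + (⅐)*0 = -2 + 0 = -2)
E*(Y*m) = -156*(-1) = -2*(-78) = 156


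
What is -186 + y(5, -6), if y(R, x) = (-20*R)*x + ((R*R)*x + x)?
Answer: 258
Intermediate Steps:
y(R, x) = x + x*R**2 - 20*R*x (y(R, x) = -20*R*x + (R**2*x + x) = -20*R*x + (x*R**2 + x) = -20*R*x + (x + x*R**2) = x + x*R**2 - 20*R*x)
-186 + y(5, -6) = -186 - 6*(1 + 5**2 - 20*5) = -186 - 6*(1 + 25 - 100) = -186 - 6*(-74) = -186 + 444 = 258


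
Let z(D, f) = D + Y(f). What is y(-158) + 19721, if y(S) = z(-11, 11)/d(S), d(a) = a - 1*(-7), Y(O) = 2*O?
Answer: 2977860/151 ≈ 19721.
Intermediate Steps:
d(a) = 7 + a (d(a) = a + 7 = 7 + a)
z(D, f) = D + 2*f
y(S) = 11/(7 + S) (y(S) = (-11 + 2*11)/(7 + S) = (-11 + 22)/(7 + S) = 11/(7 + S))
y(-158) + 19721 = 11/(7 - 158) + 19721 = 11/(-151) + 19721 = 11*(-1/151) + 19721 = -11/151 + 19721 = 2977860/151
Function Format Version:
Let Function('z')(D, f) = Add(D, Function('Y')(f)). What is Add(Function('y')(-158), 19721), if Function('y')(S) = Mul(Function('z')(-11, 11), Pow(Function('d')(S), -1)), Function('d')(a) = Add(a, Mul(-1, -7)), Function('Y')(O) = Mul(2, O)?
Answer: Rational(2977860, 151) ≈ 19721.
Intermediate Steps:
Function('d')(a) = Add(7, a) (Function('d')(a) = Add(a, 7) = Add(7, a))
Function('z')(D, f) = Add(D, Mul(2, f))
Function('y')(S) = Mul(11, Pow(Add(7, S), -1)) (Function('y')(S) = Mul(Add(-11, Mul(2, 11)), Pow(Add(7, S), -1)) = Mul(Add(-11, 22), Pow(Add(7, S), -1)) = Mul(11, Pow(Add(7, S), -1)))
Add(Function('y')(-158), 19721) = Add(Mul(11, Pow(Add(7, -158), -1)), 19721) = Add(Mul(11, Pow(-151, -1)), 19721) = Add(Mul(11, Rational(-1, 151)), 19721) = Add(Rational(-11, 151), 19721) = Rational(2977860, 151)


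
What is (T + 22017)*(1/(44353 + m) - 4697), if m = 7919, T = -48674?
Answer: 6544868838031/52272 ≈ 1.2521e+8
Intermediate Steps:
(T + 22017)*(1/(44353 + m) - 4697) = (-48674 + 22017)*(1/(44353 + 7919) - 4697) = -26657*(1/52272 - 4697) = -26657*(-245521583/52272) = 6544868838031/52272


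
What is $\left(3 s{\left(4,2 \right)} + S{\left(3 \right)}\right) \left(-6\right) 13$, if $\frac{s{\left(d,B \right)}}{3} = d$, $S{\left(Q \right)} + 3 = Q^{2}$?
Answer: $-3276$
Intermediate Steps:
$S{\left(Q \right)} = -3 + Q^{2}$
$s{\left(d,B \right)} = 3 d$
$\left(3 s{\left(4,2 \right)} + S{\left(3 \right)}\right) \left(-6\right) 13 = \left(3 \cdot 3 \cdot 4 - \left(3 - 3^{2}\right)\right) \left(-6\right) 13 = \left(3 \cdot 12 + \left(-3 + 9\right)\right) \left(-6\right) 13 = \left(36 + 6\right) \left(-6\right) 13 = 42 \left(-6\right) 13 = \left(-252\right) 13 = -3276$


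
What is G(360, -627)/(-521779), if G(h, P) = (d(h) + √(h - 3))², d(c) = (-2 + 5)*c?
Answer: -(1080 + √357)²/521779 ≈ -2.3143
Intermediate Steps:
d(c) = 3*c
G(h, P) = (√(-3 + h) + 3*h)² (G(h, P) = (3*h + √(h - 3))² = (3*h + √(-3 + h))² = (√(-3 + h) + 3*h)²)
G(360, -627)/(-521779) = (√(-3 + 360) + 3*360)²/(-521779) = (√357 + 1080)²*(-1/521779) = (1080 + √357)²*(-1/521779) = -(1080 + √357)²/521779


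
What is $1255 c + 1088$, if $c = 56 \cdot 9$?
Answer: $633608$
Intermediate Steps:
$c = 504$
$1255 c + 1088 = 1255 \cdot 504 + 1088 = 632520 + 1088 = 633608$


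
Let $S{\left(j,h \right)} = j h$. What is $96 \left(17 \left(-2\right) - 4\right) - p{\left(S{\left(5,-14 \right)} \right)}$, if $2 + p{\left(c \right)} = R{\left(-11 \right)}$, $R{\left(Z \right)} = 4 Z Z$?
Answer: $-4130$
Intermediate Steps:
$S{\left(j,h \right)} = h j$
$R{\left(Z \right)} = 4 Z^{2}$
$p{\left(c \right)} = 482$ ($p{\left(c \right)} = -2 + 4 \left(-11\right)^{2} = -2 + 4 \cdot 121 = -2 + 484 = 482$)
$96 \left(17 \left(-2\right) - 4\right) - p{\left(S{\left(5,-14 \right)} \right)} = 96 \left(17 \left(-2\right) - 4\right) - 482 = 96 \left(-34 - 4\right) - 482 = 96 \left(-38\right) - 482 = -3648 - 482 = -4130$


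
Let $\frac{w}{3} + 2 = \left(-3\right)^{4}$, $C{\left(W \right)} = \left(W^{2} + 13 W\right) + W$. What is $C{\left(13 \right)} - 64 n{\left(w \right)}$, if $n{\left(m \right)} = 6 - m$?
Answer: $15135$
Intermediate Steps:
$C{\left(W \right)} = W^{2} + 14 W$
$w = 237$ ($w = -6 + 3 \left(-3\right)^{4} = -6 + 3 \cdot 81 = -6 + 243 = 237$)
$C{\left(13 \right)} - 64 n{\left(w \right)} = 13 \left(14 + 13\right) - 64 \left(6 - 237\right) = 13 \cdot 27 - 64 \left(6 - 237\right) = 351 - -14784 = 351 + 14784 = 15135$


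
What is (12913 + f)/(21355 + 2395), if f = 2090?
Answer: 15003/23750 ≈ 0.63171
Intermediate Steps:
(12913 + f)/(21355 + 2395) = (12913 + 2090)/(21355 + 2395) = 15003/23750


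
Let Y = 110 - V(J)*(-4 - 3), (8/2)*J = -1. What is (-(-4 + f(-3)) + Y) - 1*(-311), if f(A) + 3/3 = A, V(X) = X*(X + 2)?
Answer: 6815/16 ≈ 425.94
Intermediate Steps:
J = -¼ (J = (¼)*(-1) = -¼ ≈ -0.25000)
V(X) = X*(2 + X)
f(A) = -1 + A
Y = 1711/16 (Y = 110 - (-(2 - ¼)/4)*(-4 - 3) = 110 - (-¼*7/4)*(-7) = 110 - (-7)*(-7)/16 = 110 - 1*49/16 = 110 - 49/16 = 1711/16 ≈ 106.94)
(-(-4 + f(-3)) + Y) - 1*(-311) = (-(-4 + (-1 - 3)) + 1711/16) - 1*(-311) = (-(-4 - 4) + 1711/16) + 311 = (-1*(-8) + 1711/16) + 311 = (8 + 1711/16) + 311 = 1839/16 + 311 = 6815/16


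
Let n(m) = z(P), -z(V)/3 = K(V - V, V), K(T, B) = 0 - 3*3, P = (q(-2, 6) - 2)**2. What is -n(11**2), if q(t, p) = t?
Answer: -27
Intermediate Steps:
P = 16 (P = (-2 - 2)**2 = (-4)**2 = 16)
K(T, B) = -9 (K(T, B) = 0 - 9 = -9)
z(V) = 27 (z(V) = -3*(-9) = 27)
n(m) = 27
-n(11**2) = -1*27 = -27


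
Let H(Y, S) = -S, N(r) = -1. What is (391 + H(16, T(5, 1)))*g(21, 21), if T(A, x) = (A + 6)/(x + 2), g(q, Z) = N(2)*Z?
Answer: -8134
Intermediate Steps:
g(q, Z) = -Z
T(A, x) = (6 + A)/(2 + x)
(391 + H(16, T(5, 1)))*g(21, 21) = (391 - (6 + 5)/(2 + 1))*(-1*21) = (391 - 11/3)*(-21) = (1162/3)*(-21) = -8134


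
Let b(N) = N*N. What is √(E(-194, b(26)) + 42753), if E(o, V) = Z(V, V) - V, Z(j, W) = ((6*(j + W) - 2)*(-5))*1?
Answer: √1527 ≈ 39.077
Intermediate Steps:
Z(j, W) = 10 - 30*W - 30*j (Z(j, W) = ((6*(W + j) - 2)*(-5))*1 = (((6*W + 6*j) - 2)*(-5))*1 = ((-2 + 6*W + 6*j)*(-5))*1 = (10 - 30*W - 30*j)*1 = 10 - 30*W - 30*j)
b(N) = N²
E(o, V) = 10 - 61*V (E(o, V) = (10 - 30*V - 30*V) - V = (10 - 60*V) - V = 10 - 61*V)
√(E(-194, b(26)) + 42753) = √((10 - 61*26²) + 42753) = √((10 - 61*676) + 42753) = √((10 - 41236) + 42753) = √(-41226 + 42753) = √1527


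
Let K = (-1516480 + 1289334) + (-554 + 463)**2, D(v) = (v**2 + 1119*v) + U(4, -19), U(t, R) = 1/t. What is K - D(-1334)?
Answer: -2022701/4 ≈ -5.0568e+5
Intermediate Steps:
D(v) = 1/4 + v**2 + 1119*v (D(v) = (v**2 + 1119*v) + 1/4 = 1/4 + v**2 + 1119*v)
K = -218865 (K = -227146 + (-91)**2 = -227146 + 8281 = -218865)
K - D(-1334) = -218865 - (1/4 + (-1334)**2 + 1119*(-1334)) = -218865 - (1/4 + 1779556 - 1492746) = -218865 - 1*1147241/4 = -218865 - 1147241/4 = -2022701/4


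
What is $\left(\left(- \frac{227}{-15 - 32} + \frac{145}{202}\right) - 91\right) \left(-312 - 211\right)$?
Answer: $\frac{424302055}{9494} \approx 44692.0$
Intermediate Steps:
$\left(\left(- \frac{227}{-15 - 32} + \frac{145}{202}\right) - 91\right) \left(-312 - 211\right) = \left(\left(- \frac{227}{-15 - 32} + 145 \cdot \frac{1}{202}\right) - 91\right) \left(-523\right) = \left(\left(- \frac{227}{-47} + \frac{145}{202}\right) - 91\right) \left(-523\right) = \left(\left(\left(-227\right) \left(- \frac{1}{47}\right) + \frac{145}{202}\right) - 91\right) \left(-523\right) = \left(\left(\frac{227}{47} + \frac{145}{202}\right) - 91\right) \left(-523\right) = \left(\frac{52669}{9494} - 91\right) \left(-523\right) = \left(- \frac{811285}{9494}\right) \left(-523\right) = \frac{424302055}{9494}$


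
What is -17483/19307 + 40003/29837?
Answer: 250697650/576062959 ≈ 0.43519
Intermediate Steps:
-17483/19307 + 40003/29837 = 250697650/576062959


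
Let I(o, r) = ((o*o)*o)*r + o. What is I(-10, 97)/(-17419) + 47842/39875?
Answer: 4701633548/694582625 ≈ 6.7690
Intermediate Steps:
I(o, r) = o + r*o³ (I(o, r) = (o²*o)*r + o = o³*r + o = r*o³ + o = o + r*o³)
I(-10, 97)/(-17419) + 47842/39875 = (-10 + 97*(-10)³)/(-17419) + 47842/39875 = (-10 + 97*(-1000))*(-1/17419) + 47842*(1/39875) = (-10 - 97000)*(-1/17419) + 47842/39875 = -97010*(-1/17419) + 47842/39875 = 97010/17419 + 47842/39875 = 4701633548/694582625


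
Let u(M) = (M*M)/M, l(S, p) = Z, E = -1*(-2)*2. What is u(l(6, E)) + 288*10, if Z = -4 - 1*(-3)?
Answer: 2879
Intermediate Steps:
E = 4 (E = 2*2 = 4)
Z = -1 (Z = -4 + 3 = -1)
l(S, p) = -1
u(M) = M (u(M) = M**2/M = M)
u(l(6, E)) + 288*10 = -1 + 288*10 = -1 + 2880 = 2879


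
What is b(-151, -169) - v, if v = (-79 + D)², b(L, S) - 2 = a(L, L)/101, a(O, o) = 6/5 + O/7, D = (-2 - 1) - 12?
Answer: -31228903/3535 ≈ -8834.2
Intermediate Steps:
D = -15 (D = -3 - 12 = -15)
a(O, o) = 6/5 + O/7 (a(O, o) = 6*(⅕) + O*(⅐) = 6/5 + O/7)
b(L, S) = 1016/505 + L/707 (b(L, S) = 2 + (6/5 + L/7)/101 = 2 + (6/5 + L/7)*(1/101) = 2 + (6/505 + L/707) = 1016/505 + L/707)
v = 8836 (v = (-79 - 15)² = (-94)² = 8836)
b(-151, -169) - v = (1016/505 + (1/707)*(-151)) - 1*8836 = (1016/505 - 151/707) - 8836 = 6357/3535 - 8836 = -31228903/3535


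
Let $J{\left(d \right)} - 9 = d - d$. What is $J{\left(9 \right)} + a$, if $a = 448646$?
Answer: $448655$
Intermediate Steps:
$J{\left(d \right)} = 9$ ($J{\left(d \right)} = 9 + \left(d - d\right) = 9 + 0 = 9$)
$J{\left(9 \right)} + a = 9 + 448646 = 448655$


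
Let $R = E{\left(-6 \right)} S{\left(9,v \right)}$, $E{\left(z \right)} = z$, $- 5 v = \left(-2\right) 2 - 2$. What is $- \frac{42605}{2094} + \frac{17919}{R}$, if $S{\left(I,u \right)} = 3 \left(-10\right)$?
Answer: $\frac{1658527}{20940} \approx 79.204$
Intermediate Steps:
$v = \frac{6}{5}$ ($v = - \frac{\left(-2\right) 2 - 2}{5} = - \frac{-4 - 2}{5} = \left(- \frac{1}{5}\right) \left(-6\right) = \frac{6}{5} \approx 1.2$)
$S{\left(I,u \right)} = -30$
$R = 180$ ($R = \left(-6\right) \left(-30\right) = 180$)
$- \frac{42605}{2094} + \frac{17919}{R} = - \frac{42605}{2094} + \frac{17919}{180} = \left(-42605\right) \frac{1}{2094} + 17919 \cdot \frac{1}{180} = - \frac{42605}{2094} + \frac{1991}{20} = \frac{1658527}{20940}$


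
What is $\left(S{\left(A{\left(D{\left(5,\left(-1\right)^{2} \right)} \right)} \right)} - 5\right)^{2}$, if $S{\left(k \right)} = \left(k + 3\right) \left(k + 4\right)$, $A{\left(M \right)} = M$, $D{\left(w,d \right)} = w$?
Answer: $4489$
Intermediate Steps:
$S{\left(k \right)} = \left(3 + k\right) \left(4 + k\right)$
$\left(S{\left(A{\left(D{\left(5,\left(-1\right)^{2} \right)} \right)} \right)} - 5\right)^{2} = \left(\left(12 + 5^{2} + 7 \cdot 5\right) - 5\right)^{2} = \left(\left(12 + 25 + 35\right) - 5\right)^{2} = \left(72 - 5\right)^{2} = 67^{2} = 4489$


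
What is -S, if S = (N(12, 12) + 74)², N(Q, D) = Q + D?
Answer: -9604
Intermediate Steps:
N(Q, D) = D + Q
S = 9604 (S = ((12 + 12) + 74)² = (24 + 74)² = 98² = 9604)
-S = -1*9604 = -9604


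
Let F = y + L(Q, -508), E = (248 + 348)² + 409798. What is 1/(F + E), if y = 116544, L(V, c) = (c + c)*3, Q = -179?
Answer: 1/878510 ≈ 1.1383e-6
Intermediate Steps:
L(V, c) = 6*c (L(V, c) = (2*c)*3 = 6*c)
E = 765014 (E = 596² + 409798 = 355216 + 409798 = 765014)
F = 113496 (F = 116544 + 6*(-508) = 116544 - 3048 = 113496)
1/(F + E) = 1/(113496 + 765014) = 1/878510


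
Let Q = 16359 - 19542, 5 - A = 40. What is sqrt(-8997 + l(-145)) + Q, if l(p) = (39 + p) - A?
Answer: -3183 + 2*I*sqrt(2267) ≈ -3183.0 + 95.226*I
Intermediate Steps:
A = -35 (A = 5 - 1*40 = 5 - 40 = -35)
l(p) = 74 + p (l(p) = (39 + p) - 1*(-35) = (39 + p) + 35 = 74 + p)
Q = -3183
sqrt(-8997 + l(-145)) + Q = sqrt(-8997 + (74 - 145)) - 3183 = sqrt(-8997 - 71) - 3183 = sqrt(-9068) - 3183 = 2*I*sqrt(2267) - 3183 = -3183 + 2*I*sqrt(2267)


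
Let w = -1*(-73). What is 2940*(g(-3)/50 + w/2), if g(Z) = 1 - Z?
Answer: 537726/5 ≈ 1.0755e+5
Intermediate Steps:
w = 73
2940*(g(-3)/50 + w/2) = 2940*((1 - 1*(-3))/50 + 73/2) = 2940*((1 + 3)*(1/50) + 73*(½)) = 2940*(4*(1/50) + 73/2) = 2940*(2/25 + 73/2) = 2940*(1829/50) = 537726/5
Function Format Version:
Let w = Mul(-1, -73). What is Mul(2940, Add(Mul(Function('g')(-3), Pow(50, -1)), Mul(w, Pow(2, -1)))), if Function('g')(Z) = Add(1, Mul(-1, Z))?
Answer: Rational(537726, 5) ≈ 1.0755e+5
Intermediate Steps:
w = 73
Mul(2940, Add(Mul(Function('g')(-3), Pow(50, -1)), Mul(w, Pow(2, -1)))) = Mul(2940, Add(Mul(Add(1, Mul(-1, -3)), Pow(50, -1)), Mul(73, Pow(2, -1)))) = Mul(2940, Add(Mul(Add(1, 3), Rational(1, 50)), Mul(73, Rational(1, 2)))) = Mul(2940, Add(Mul(4, Rational(1, 50)), Rational(73, 2))) = Mul(2940, Add(Rational(2, 25), Rational(73, 2))) = Mul(2940, Rational(1829, 50)) = Rational(537726, 5)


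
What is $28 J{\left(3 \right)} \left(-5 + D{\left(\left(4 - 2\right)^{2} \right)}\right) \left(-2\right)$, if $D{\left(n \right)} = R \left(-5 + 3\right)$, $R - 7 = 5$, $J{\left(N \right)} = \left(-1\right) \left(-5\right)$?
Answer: $8120$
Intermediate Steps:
$J{\left(N \right)} = 5$
$R = 12$ ($R = 7 + 5 = 12$)
$D{\left(n \right)} = -24$ ($D{\left(n \right)} = 12 \left(-5 + 3\right) = 12 \left(-2\right) = -24$)
$28 J{\left(3 \right)} \left(-5 + D{\left(\left(4 - 2\right)^{2} \right)}\right) \left(-2\right) = 28 \cdot 5 \left(-5 - 24\right) \left(-2\right) = 140 \left(\left(-29\right) \left(-2\right)\right) = 140 \cdot 58 = 8120$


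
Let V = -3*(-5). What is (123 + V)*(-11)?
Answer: -1518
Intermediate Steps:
V = 15
(123 + V)*(-11) = (123 + 15)*(-11) = 138*(-11) = -1518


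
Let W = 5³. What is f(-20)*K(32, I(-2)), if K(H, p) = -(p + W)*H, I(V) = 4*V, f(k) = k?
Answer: 74880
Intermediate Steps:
W = 125
K(H, p) = -H*(125 + p) (K(H, p) = -(p + 125)*H = -(125 + p)*H = -H*(125 + p))
f(-20)*K(32, I(-2)) = -(-20)*32*(125 + 4*(-2)) = -(-20)*32*(125 - 8) = -(-20)*32*117 = -20*(-3744) = 74880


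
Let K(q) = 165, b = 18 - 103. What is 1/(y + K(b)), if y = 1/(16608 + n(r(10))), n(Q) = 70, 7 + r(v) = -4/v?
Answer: 16678/2751871 ≈ 0.0060606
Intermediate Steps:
r(v) = -7 - 4/v
b = -85
y = 1/16678 (y = 1/(16608 + 70) = 1/16678 ≈ 5.9959e-5)
1/(y + K(b)) = 1/(1/16678 + 165) = 1/(2751871/16678) = 16678/2751871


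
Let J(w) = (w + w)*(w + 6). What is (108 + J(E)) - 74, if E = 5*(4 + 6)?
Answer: 5634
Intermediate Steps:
E = 50 (E = 5*10 = 50)
J(w) = 2*w*(6 + w) (J(w) = (2*w)*(6 + w) = 2*w*(6 + w))
(108 + J(E)) - 74 = (108 + 2*50*(6 + 50)) - 74 = (108 + 2*50*56) - 74 = (108 + 5600) - 74 = 5708 - 74 = 5634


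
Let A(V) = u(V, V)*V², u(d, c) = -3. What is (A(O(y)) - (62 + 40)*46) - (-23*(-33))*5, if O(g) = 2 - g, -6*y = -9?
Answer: -33951/4 ≈ -8487.8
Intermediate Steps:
y = 3/2 (y = -⅙*(-9) = 3/2 ≈ 1.5000)
A(V) = -3*V²
(A(O(y)) - (62 + 40)*46) - (-23*(-33))*5 = (-3*(2 - 1*3/2)² - (62 + 40)*46) - (-23*(-33))*5 = (-3*(2 - 3/2)² - 102*46) - 759*5 = (-3*(½)² - 1*4692) - 1*3795 = (-3*¼ - 4692) - 3795 = (-¾ - 4692) - 3795 = -18771/4 - 3795 = -33951/4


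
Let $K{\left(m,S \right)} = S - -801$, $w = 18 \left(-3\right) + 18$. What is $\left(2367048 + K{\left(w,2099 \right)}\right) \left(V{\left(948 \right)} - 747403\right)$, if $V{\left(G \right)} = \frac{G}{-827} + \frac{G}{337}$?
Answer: $- \frac{493660178299272796}{278699} \approx -1.7713 \cdot 10^{12}$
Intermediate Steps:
$w = -36$ ($w = -54 + 18 = -36$)
$V{\left(G \right)} = \frac{490 G}{278699}$ ($V{\left(G \right)} = G \left(- \frac{1}{827}\right) + G \frac{1}{337} = - \frac{G}{827} + \frac{G}{337} = \frac{490 G}{278699}$)
$K{\left(m,S \right)} = 801 + S$ ($K{\left(m,S \right)} = S + 801 = 801 + S$)
$\left(2367048 + K{\left(w,2099 \right)}\right) \left(V{\left(948 \right)} - 747403\right) = \left(2367048 + \left(801 + 2099\right)\right) \left(\frac{490}{278699} \cdot 948 - 747403\right) = \left(2367048 + 2900\right) \left(\frac{464520}{278699} - 747403\right) = 2369948 \left(- \frac{208300004177}{278699}\right) = - \frac{493660178299272796}{278699}$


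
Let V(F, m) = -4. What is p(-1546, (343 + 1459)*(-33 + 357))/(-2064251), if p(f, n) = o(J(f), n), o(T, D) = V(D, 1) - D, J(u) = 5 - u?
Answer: 583852/2064251 ≈ 0.28284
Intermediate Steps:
o(T, D) = -4 - D
p(f, n) = -4 - n
p(-1546, (343 + 1459)*(-33 + 357))/(-2064251) = (-4 - (343 + 1459)*(-33 + 357))/(-2064251) = (-4 - 1802*324)*(-1/2064251) = (-4 - 1*583848)*(-1/2064251) = (-4 - 583848)*(-1/2064251) = -583852*(-1/2064251) = 583852/2064251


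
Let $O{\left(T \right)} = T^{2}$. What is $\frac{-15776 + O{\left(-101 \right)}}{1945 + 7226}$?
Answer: $- \frac{5575}{9171} \approx -0.60789$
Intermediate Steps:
$\frac{-15776 + O{\left(-101 \right)}}{1945 + 7226} = \frac{-15776 + \left(-101\right)^{2}}{1945 + 7226} = \frac{-15776 + 10201}{9171} = \left(-5575\right) \frac{1}{9171} = - \frac{5575}{9171}$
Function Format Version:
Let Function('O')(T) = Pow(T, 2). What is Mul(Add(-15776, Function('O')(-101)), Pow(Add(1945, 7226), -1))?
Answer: Rational(-5575, 9171) ≈ -0.60789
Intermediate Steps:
Mul(Add(-15776, Function('O')(-101)), Pow(Add(1945, 7226), -1)) = Mul(Add(-15776, Pow(-101, 2)), Pow(Add(1945, 7226), -1)) = Mul(Add(-15776, 10201), Pow(9171, -1)) = Mul(-5575, Rational(1, 9171)) = Rational(-5575, 9171)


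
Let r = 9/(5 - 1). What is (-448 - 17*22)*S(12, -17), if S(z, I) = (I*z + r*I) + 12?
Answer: 378531/2 ≈ 1.8927e+5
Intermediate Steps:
r = 9/4 ≈ 2.2500
S(z, I) = 12 + 9*I/4 + I*z (S(z, I) = (I*z + 9*I/4) + 12 = (9*I/4 + I*z) + 12 = 12 + 9*I/4 + I*z)
(-448 - 17*22)*S(12, -17) = (-448 - 17*22)*(12 + (9/4)*(-17) - 17*12) = (-448 - 1*374)*(12 - 153/4 - 204) = (-448 - 374)*(-921/4) = -822*(-921/4) = 378531/2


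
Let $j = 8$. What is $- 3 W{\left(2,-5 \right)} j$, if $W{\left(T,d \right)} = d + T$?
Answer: $72$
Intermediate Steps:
$W{\left(T,d \right)} = T + d$
$- 3 W{\left(2,-5 \right)} j = - 3 \left(2 - 5\right) 8 = \left(-3\right) \left(-3\right) 8 = 9 \cdot 8 = 72$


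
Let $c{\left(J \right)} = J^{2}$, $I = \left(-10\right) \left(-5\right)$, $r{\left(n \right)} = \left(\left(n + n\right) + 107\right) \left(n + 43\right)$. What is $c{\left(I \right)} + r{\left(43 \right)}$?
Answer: $19098$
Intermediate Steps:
$r{\left(n \right)} = \left(43 + n\right) \left(107 + 2 n\right)$ ($r{\left(n \right)} = \left(2 n + 107\right) \left(43 + n\right) = \left(107 + 2 n\right) \left(43 + n\right) = \left(43 + n\right) \left(107 + 2 n\right)$)
$I = 50$
$c{\left(I \right)} + r{\left(43 \right)} = 50^{2} + \left(4601 + 2 \cdot 43^{2} + 193 \cdot 43\right) = 2500 + \left(4601 + 2 \cdot 1849 + 8299\right) = 2500 + \left(4601 + 3698 + 8299\right) = 2500 + 16598 = 19098$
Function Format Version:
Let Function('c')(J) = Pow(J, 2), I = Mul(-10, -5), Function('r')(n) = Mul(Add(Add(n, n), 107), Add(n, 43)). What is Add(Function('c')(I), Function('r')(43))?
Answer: 19098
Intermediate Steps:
Function('r')(n) = Mul(Add(43, n), Add(107, Mul(2, n))) (Function('r')(n) = Mul(Add(Mul(2, n), 107), Add(43, n)) = Mul(Add(107, Mul(2, n)), Add(43, n)) = Mul(Add(43, n), Add(107, Mul(2, n))))
I = 50
Add(Function('c')(I), Function('r')(43)) = Add(Pow(50, 2), Add(4601, Mul(2, Pow(43, 2)), Mul(193, 43))) = Add(2500, Add(4601, Mul(2, 1849), 8299)) = Add(2500, Add(4601, 3698, 8299)) = Add(2500, 16598) = 19098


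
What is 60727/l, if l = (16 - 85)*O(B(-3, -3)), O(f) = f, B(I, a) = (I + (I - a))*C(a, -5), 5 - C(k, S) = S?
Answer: 60727/2070 ≈ 29.337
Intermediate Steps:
C(k, S) = 5 - S
B(I, a) = -10*a + 20*I (B(I, a) = (I + (I - a))*(5 - 1*(-5)) = (-a + 2*I)*(5 + 5) = (-a + 2*I)*10 = -10*a + 20*I)
l = 2070 (l = (16 - 85)*(-10*(-3) + 20*(-3)) = -69*(30 - 60) = -69*(-30) = 2070)
60727/l = 60727/2070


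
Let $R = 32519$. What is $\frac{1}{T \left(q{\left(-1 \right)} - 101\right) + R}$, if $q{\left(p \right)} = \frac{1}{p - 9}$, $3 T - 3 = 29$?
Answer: $\frac{5}{157203} \approx 3.1806 \cdot 10^{-5}$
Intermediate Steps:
$T = \frac{32}{3}$ ($T = 1 + \frac{1}{3} \cdot 29 = 1 + \frac{29}{3} = \frac{32}{3} \approx 10.667$)
$q{\left(p \right)} = \frac{1}{-9 + p}$
$\frac{1}{T \left(q{\left(-1 \right)} - 101\right) + R} = \frac{1}{\frac{32 \left(\frac{1}{-9 - 1} - 101\right)}{3} + 32519} = \frac{1}{\frac{32 \left(\frac{1}{-10} - 101\right)}{3} + 32519} = \frac{1}{\frac{32 \left(- \frac{1}{10} - 101\right)}{3} + 32519} = \frac{1}{\frac{32}{3} \left(- \frac{1011}{10}\right) + 32519} = \frac{1}{- \frac{5392}{5} + 32519} = \frac{1}{\frac{157203}{5}} = \frac{5}{157203}$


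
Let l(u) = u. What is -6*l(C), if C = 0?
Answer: 0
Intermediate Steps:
-6*l(C) = -6*0 = 0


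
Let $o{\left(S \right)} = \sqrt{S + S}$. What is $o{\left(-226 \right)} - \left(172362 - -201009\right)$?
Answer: $-373371 + 2 i \sqrt{113} \approx -3.7337 \cdot 10^{5} + 21.26 i$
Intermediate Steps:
$o{\left(S \right)} = \sqrt{2} \sqrt{S}$ ($o{\left(S \right)} = \sqrt{2 S} = \sqrt{2} \sqrt{S}$)
$o{\left(-226 \right)} - \left(172362 - -201009\right) = \sqrt{2} \sqrt{-226} - \left(172362 - -201009\right) = \sqrt{2} i \sqrt{226} - \left(172362 + 201009\right) = 2 i \sqrt{113} - 373371 = -373371 + 2 i \sqrt{113}$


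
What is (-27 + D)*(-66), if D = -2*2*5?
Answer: 3102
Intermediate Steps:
D = -20 (D = -4*5 = -20)
(-27 + D)*(-66) = (-27 - 20)*(-66) = -47*(-66) = 3102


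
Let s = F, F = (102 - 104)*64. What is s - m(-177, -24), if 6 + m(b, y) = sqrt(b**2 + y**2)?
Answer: -122 - 3*sqrt(3545) ≈ -300.62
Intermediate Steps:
F = -128 (F = -2*64 = -128)
s = -128
m(b, y) = -6 + sqrt(b**2 + y**2)
s - m(-177, -24) = -128 - (-6 + sqrt((-177)**2 + (-24)**2)) = -128 - (-6 + sqrt(31329 + 576)) = -128 - (-6 + sqrt(31905)) = -128 - (-6 + 3*sqrt(3545)) = -128 + (6 - 3*sqrt(3545)) = -122 - 3*sqrt(3545)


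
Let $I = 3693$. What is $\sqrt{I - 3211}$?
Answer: $\sqrt{482} \approx 21.954$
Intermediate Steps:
$\sqrt{I - 3211} = \sqrt{3693 - 3211} = \sqrt{482}$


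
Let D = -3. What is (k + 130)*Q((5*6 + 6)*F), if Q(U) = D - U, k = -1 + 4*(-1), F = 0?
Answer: -375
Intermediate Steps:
k = -5 (k = -1 - 4 = -5)
Q(U) = -3 - U
(k + 130)*Q((5*6 + 6)*F) = (-5 + 130)*(-3 - (5*6 + 6)*0) = 125*(-3 - (30 + 6)*0) = 125*(-3 - 36*0) = 125*(-3 - 1*0) = 125*(-3 + 0) = 125*(-3) = -375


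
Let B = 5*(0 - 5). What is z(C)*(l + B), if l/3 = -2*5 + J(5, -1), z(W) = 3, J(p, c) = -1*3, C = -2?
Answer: -192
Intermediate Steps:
J(p, c) = -3
B = -25 (B = 5*(-5) = -25)
l = -39 (l = 3*(-2*5 - 3) = 3*(-10 - 3) = 3*(-13) = -39)
z(C)*(l + B) = 3*(-39 - 25) = 3*(-64) = -192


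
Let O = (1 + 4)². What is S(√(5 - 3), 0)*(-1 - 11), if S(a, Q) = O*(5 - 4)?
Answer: -300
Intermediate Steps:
O = 25 (O = 5² = 25)
S(a, Q) = 25 (S(a, Q) = 25*(5 - 4) = 25*1 = 25)
S(√(5 - 3), 0)*(-1 - 11) = 25*(-1 - 11) = 25*(-12) = -300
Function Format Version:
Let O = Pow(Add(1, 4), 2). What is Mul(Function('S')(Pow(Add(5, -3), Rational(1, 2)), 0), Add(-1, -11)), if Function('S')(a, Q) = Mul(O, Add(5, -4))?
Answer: -300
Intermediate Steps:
O = 25 (O = Pow(5, 2) = 25)
Function('S')(a, Q) = 25 (Function('S')(a, Q) = Mul(25, Add(5, -4)) = Mul(25, 1) = 25)
Mul(Function('S')(Pow(Add(5, -3), Rational(1, 2)), 0), Add(-1, -11)) = Mul(25, Add(-1, -11)) = Mul(25, -12) = -300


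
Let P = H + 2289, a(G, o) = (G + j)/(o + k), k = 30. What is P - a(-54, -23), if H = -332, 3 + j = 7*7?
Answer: 13707/7 ≈ 1958.1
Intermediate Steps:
j = 46 (j = -3 + 7*7 = -3 + 49 = 46)
a(G, o) = (46 + G)/(30 + o) (a(G, o) = (G + 46)/(o + 30) = (46 + G)/(30 + o))
P = 1957 (P = -332 + 2289 = 1957)
P - a(-54, -23) = 1957 - (46 - 54)/(30 - 23) = 1957 - (-8)/7 = 1957 - 1*(-8/7) = 1957 + 8/7 = 13707/7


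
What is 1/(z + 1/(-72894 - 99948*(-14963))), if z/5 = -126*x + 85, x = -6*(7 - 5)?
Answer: 2586234846/20651085245311 ≈ 0.00012523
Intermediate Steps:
x = -12 (x = -6*2 = -12)
z = 7985 (z = 5*(-126*(-12) + 85) = 5*(1512 + 85) = 5*1597 = 7985)
1/(z + 1/(-72894 - 99948*(-14963))) = 1/(7985 + 1/(-72894 - 99948*(-14963))) = 1/(7985 - 1/14963/(-172842)) = 1/(7985 - 1/172842*(-1/14963)) = 1/(7985 + 1/2586234846) = 1/(20651085245311/2586234846) = 2586234846/20651085245311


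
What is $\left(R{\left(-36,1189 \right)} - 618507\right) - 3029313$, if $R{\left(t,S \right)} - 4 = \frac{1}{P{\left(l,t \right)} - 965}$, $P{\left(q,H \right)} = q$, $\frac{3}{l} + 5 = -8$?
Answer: $- \frac{45772795181}{12548} \approx -3.6478 \cdot 10^{6}$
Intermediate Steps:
$l = - \frac{3}{13}$ ($l = \frac{3}{-5 - 8} = \frac{3}{-13} = 3 \left(- \frac{1}{13}\right) = - \frac{3}{13} \approx -0.23077$)
$R{\left(t,S \right)} = \frac{50179}{12548}$ ($R{\left(t,S \right)} = 4 + \frac{1}{- \frac{3}{13} - 965} = 4 + \frac{1}{- \frac{12548}{13}} = 4 - \frac{13}{12548} = \frac{50179}{12548}$)
$\left(R{\left(-36,1189 \right)} - 618507\right) - 3029313 = \left(\frac{50179}{12548} - 618507\right) - 3029313 = - \frac{7760975657}{12548} - 3029313 = - \frac{45772795181}{12548}$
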